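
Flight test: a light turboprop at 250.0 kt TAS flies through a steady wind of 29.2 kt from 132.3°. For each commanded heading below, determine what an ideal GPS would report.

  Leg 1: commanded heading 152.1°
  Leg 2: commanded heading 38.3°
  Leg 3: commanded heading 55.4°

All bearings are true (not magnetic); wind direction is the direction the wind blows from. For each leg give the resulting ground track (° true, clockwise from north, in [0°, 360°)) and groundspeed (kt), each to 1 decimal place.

Leg 1: heading 152.1°; drift +2.5° → track 154.6°, groundspeed 222.7 kt
Leg 2: heading 38.3°; drift -6.6° → track 31.7°, groundspeed 253.7 kt
Leg 3: heading 55.4°; drift -6.7° → track 48.7°, groundspeed 245.0 kt

Leg 1: track=154.6°, groundspeed=222.7 kt
Leg 2: track=31.7°, groundspeed=253.7 kt
Leg 3: track=48.7°, groundspeed=245.0 kt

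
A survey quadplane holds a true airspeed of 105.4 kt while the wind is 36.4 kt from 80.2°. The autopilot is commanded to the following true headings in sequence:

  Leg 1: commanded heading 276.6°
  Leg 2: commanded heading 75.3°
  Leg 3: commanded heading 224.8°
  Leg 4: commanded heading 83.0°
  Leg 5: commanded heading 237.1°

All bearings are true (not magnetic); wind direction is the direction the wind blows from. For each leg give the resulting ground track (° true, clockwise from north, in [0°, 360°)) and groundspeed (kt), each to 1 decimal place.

Leg 1: heading 276.6°; drift -4.2° → track 272.4°, groundspeed 140.7 kt
Leg 2: heading 75.3°; drift -2.6° → track 72.7°, groundspeed 69.2 kt
Leg 3: heading 224.8°; drift +8.9° → track 233.7°, groundspeed 136.7 kt
Leg 4: heading 83.0°; drift +1.5° → track 84.5°, groundspeed 69.1 kt
Leg 5: heading 237.1°; drift +5.9° → track 243.0°, groundspeed 139.6 kt

Leg 1: track=272.4°, groundspeed=140.7 kt
Leg 2: track=72.7°, groundspeed=69.2 kt
Leg 3: track=233.7°, groundspeed=136.7 kt
Leg 4: track=84.5°, groundspeed=69.1 kt
Leg 5: track=243.0°, groundspeed=139.6 kt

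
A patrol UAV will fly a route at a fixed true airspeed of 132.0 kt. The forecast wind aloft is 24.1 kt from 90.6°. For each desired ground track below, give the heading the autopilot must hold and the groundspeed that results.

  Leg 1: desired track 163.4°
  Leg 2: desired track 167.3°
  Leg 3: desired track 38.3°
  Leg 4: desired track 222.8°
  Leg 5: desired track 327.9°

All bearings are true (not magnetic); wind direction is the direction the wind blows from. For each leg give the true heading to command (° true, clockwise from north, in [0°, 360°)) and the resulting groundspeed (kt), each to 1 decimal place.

Leg 1: heading=153.4°, groundspeed=122.9 kt
Leg 2: heading=157.1°, groundspeed=124.4 kt
Leg 3: heading=46.6°, groundspeed=115.9 kt
Leg 4: heading=215.0°, groundspeed=147.0 kt
Leg 5: heading=336.7°, groundspeed=143.5 kt

Leg 1: desired track 163.4°; wind correction -10.0° → command heading 153.4°, groundspeed 122.9 kt
Leg 2: desired track 167.3°; wind correction -10.2° → command heading 157.1°, groundspeed 124.4 kt
Leg 3: desired track 38.3°; wind correction +8.3° → command heading 46.6°, groundspeed 115.9 kt
Leg 4: desired track 222.8°; wind correction -7.8° → command heading 215.0°, groundspeed 147.0 kt
Leg 5: desired track 327.9°; wind correction +8.8° → command heading 336.7°, groundspeed 143.5 kt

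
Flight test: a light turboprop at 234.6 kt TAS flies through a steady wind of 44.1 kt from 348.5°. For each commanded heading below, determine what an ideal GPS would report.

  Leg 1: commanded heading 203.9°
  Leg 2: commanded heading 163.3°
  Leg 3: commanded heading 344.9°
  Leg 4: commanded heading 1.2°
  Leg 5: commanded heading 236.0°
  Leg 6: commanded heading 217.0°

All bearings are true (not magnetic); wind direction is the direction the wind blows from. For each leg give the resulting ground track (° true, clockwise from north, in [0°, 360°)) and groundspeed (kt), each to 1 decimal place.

Leg 1: heading 203.9°; drift -5.4° → track 198.5°, groundspeed 271.8 kt
Leg 2: heading 163.3°; drift +0.8° → track 164.1°, groundspeed 278.5 kt
Leg 3: heading 344.9°; drift -0.8° → track 344.1°, groundspeed 190.6 kt
Leg 4: heading 1.2°; drift +2.9° → track 4.1°, groundspeed 191.8 kt
Leg 5: heading 236.0°; drift -9.2° → track 226.8°, groundspeed 254.8 kt
Leg 6: heading 217.0°; drift -7.1° → track 209.9°, groundspeed 265.9 kt

Leg 1: track=198.5°, groundspeed=271.8 kt
Leg 2: track=164.1°, groundspeed=278.5 kt
Leg 3: track=344.1°, groundspeed=190.6 kt
Leg 4: track=4.1°, groundspeed=191.8 kt
Leg 5: track=226.8°, groundspeed=254.8 kt
Leg 6: track=209.9°, groundspeed=265.9 kt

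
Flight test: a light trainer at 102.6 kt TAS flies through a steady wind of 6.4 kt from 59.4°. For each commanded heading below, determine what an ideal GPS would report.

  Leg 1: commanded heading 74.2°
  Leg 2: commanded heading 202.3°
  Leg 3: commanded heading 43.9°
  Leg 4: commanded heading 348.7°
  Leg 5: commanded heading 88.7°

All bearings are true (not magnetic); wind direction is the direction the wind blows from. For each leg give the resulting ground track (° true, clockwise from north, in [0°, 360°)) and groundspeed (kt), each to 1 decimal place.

Leg 1: heading 74.2°; drift +1.0° → track 75.2°, groundspeed 96.4 kt
Leg 2: heading 202.3°; drift +2.1° → track 204.4°, groundspeed 107.8 kt
Leg 3: heading 43.9°; drift -1.0° → track 42.9°, groundspeed 96.4 kt
Leg 4: heading 348.7°; drift -3.4° → track 345.3°, groundspeed 100.7 kt
Leg 5: heading 88.7°; drift +1.8° → track 90.5°, groundspeed 97.1 kt

Leg 1: track=75.2°, groundspeed=96.4 kt
Leg 2: track=204.4°, groundspeed=107.8 kt
Leg 3: track=42.9°, groundspeed=96.4 kt
Leg 4: track=345.3°, groundspeed=100.7 kt
Leg 5: track=90.5°, groundspeed=97.1 kt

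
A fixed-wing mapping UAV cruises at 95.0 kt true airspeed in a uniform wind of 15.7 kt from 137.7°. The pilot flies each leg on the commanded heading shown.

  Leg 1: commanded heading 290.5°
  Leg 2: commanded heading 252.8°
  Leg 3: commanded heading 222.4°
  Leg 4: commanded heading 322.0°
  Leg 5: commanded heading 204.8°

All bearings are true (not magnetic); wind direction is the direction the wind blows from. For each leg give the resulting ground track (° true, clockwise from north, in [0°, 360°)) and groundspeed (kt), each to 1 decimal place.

Leg 1: heading 290.5°; drift +3.8° → track 294.3°, groundspeed 109.2 kt
Leg 2: heading 252.8°; drift +8.0° → track 260.8°, groundspeed 102.6 kt
Leg 3: heading 222.4°; drift +9.5° → track 231.9°, groundspeed 94.8 kt
Leg 4: heading 322.0°; drift -0.6° → track 321.4°, groundspeed 110.7 kt
Leg 5: heading 204.8°; drift +9.2° → track 214.0°, groundspeed 90.1 kt

Leg 1: track=294.3°, groundspeed=109.2 kt
Leg 2: track=260.8°, groundspeed=102.6 kt
Leg 3: track=231.9°, groundspeed=94.8 kt
Leg 4: track=321.4°, groundspeed=110.7 kt
Leg 5: track=214.0°, groundspeed=90.1 kt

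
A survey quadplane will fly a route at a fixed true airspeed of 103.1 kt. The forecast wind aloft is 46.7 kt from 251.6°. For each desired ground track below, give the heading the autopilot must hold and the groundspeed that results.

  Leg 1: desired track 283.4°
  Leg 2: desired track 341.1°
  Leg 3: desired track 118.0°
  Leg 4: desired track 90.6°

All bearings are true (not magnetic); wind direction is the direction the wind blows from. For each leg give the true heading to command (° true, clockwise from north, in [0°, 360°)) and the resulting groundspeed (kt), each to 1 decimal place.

Leg 1: desired track 283.4°; wind correction -13.8° → command heading 269.6°, groundspeed 60.4 kt
Leg 2: desired track 341.1°; wind correction -26.9° → command heading 314.2°, groundspeed 91.5 kt
Leg 3: desired track 118.0°; wind correction +19.1° → command heading 137.1°, groundspeed 129.6 kt
Leg 4: desired track 90.6°; wind correction +8.5° → command heading 99.1°, groundspeed 146.1 kt

Leg 1: heading=269.6°, groundspeed=60.4 kt
Leg 2: heading=314.2°, groundspeed=91.5 kt
Leg 3: heading=137.1°, groundspeed=129.6 kt
Leg 4: heading=99.1°, groundspeed=146.1 kt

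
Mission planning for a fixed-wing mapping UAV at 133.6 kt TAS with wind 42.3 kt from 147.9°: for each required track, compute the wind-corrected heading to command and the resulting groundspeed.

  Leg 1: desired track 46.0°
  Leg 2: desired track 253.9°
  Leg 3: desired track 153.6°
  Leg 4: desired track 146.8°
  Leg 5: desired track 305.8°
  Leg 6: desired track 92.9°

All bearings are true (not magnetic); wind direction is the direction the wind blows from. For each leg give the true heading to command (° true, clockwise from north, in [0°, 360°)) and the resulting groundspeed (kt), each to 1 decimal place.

Leg 1: heading=64.0°, groundspeed=135.7 kt
Leg 2: heading=236.2°, groundspeed=138.9 kt
Leg 3: heading=151.8°, groundspeed=91.4 kt
Leg 4: heading=147.1°, groundspeed=91.3 kt
Leg 5: heading=299.0°, groundspeed=171.8 kt
Leg 6: heading=107.9°, groundspeed=104.8 kt

Leg 1: desired track 46.0°; wind correction +18.0° → command heading 64.0°, groundspeed 135.7 kt
Leg 2: desired track 253.9°; wind correction -17.7° → command heading 236.2°, groundspeed 138.9 kt
Leg 3: desired track 153.6°; wind correction -1.8° → command heading 151.8°, groundspeed 91.4 kt
Leg 4: desired track 146.8°; wind correction +0.3° → command heading 147.1°, groundspeed 91.3 kt
Leg 5: desired track 305.8°; wind correction -6.8° → command heading 299.0°, groundspeed 171.8 kt
Leg 6: desired track 92.9°; wind correction +15.0° → command heading 107.9°, groundspeed 104.8 kt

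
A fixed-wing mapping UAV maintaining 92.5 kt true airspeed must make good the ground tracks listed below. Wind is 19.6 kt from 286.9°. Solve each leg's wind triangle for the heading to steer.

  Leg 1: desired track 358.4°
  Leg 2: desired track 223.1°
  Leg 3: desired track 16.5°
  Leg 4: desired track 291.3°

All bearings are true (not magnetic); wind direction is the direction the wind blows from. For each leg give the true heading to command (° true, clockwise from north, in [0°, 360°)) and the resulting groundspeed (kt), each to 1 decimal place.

Leg 1: desired track 358.4°; wind correction -11.6° → command heading 346.8°, groundspeed 84.4 kt
Leg 2: desired track 223.1°; wind correction +11.0° → command heading 234.1°, groundspeed 82.2 kt
Leg 3: desired track 16.5°; wind correction -12.2° → command heading 4.3°, groundspeed 90.3 kt
Leg 4: desired track 291.3°; wind correction -0.9° → command heading 290.4°, groundspeed 72.9 kt

Leg 1: heading=346.8°, groundspeed=84.4 kt
Leg 2: heading=234.1°, groundspeed=82.2 kt
Leg 3: heading=4.3°, groundspeed=90.3 kt
Leg 4: heading=290.4°, groundspeed=72.9 kt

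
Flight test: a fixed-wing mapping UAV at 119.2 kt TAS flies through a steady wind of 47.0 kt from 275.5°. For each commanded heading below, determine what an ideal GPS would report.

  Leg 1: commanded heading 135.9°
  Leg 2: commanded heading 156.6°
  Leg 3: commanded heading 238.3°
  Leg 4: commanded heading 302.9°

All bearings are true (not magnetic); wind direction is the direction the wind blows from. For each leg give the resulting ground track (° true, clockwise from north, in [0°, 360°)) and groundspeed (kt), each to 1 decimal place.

Leg 1: heading 135.9°; drift -11.1° → track 124.8°, groundspeed 158.0 kt
Leg 2: heading 156.6°; drift -16.2° → track 140.4°, groundspeed 147.8 kt
Leg 3: heading 238.3°; drift -19.2° → track 219.1°, groundspeed 86.6 kt
Leg 4: heading 302.9°; drift +15.6° → track 318.5°, groundspeed 80.4 kt

Leg 1: track=124.8°, groundspeed=158.0 kt
Leg 2: track=140.4°, groundspeed=147.8 kt
Leg 3: track=219.1°, groundspeed=86.6 kt
Leg 4: track=318.5°, groundspeed=80.4 kt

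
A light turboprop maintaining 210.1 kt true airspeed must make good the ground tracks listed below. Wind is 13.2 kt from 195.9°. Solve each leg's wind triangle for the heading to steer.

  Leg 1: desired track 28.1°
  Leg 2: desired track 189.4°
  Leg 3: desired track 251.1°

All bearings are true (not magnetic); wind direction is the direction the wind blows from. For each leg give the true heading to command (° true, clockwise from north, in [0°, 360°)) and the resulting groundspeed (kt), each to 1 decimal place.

Leg 1: desired track 28.1°; wind correction +0.8° → command heading 28.9°, groundspeed 223.0 kt
Leg 2: desired track 189.4°; wind correction +0.4° → command heading 189.8°, groundspeed 197.0 kt
Leg 3: desired track 251.1°; wind correction -3.0° → command heading 248.1°, groundspeed 202.3 kt

Leg 1: heading=28.9°, groundspeed=223.0 kt
Leg 2: heading=189.8°, groundspeed=197.0 kt
Leg 3: heading=248.1°, groundspeed=202.3 kt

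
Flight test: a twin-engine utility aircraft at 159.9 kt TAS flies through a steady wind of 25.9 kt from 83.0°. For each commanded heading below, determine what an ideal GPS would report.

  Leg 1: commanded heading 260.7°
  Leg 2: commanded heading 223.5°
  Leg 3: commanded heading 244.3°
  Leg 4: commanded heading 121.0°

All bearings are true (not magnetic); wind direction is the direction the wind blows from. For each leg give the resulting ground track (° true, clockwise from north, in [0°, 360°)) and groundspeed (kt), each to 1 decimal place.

Leg 1: track=261.0°, groundspeed=185.8 kt
Leg 2: track=228.7°, groundspeed=180.6 kt
Leg 3: track=246.9°, groundspeed=184.6 kt
Leg 4: track=127.5°, groundspeed=140.4 kt

Leg 1: heading 260.7°; drift +0.3° → track 261.0°, groundspeed 185.8 kt
Leg 2: heading 223.5°; drift +5.2° → track 228.7°, groundspeed 180.6 kt
Leg 3: heading 244.3°; drift +2.6° → track 246.9°, groundspeed 184.6 kt
Leg 4: heading 121.0°; drift +6.5° → track 127.5°, groundspeed 140.4 kt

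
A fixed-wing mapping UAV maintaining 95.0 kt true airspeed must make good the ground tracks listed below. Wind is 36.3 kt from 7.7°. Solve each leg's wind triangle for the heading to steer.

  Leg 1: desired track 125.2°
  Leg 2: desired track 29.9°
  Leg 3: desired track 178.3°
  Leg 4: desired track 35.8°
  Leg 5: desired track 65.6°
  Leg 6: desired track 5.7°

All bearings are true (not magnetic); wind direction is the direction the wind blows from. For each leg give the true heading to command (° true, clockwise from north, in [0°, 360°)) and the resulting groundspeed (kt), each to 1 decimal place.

Leg 1: desired track 125.2°; wind correction -19.8° → command heading 105.4°, groundspeed 106.1 kt
Leg 2: desired track 29.9°; wind correction -8.3° → command heading 21.6°, groundspeed 60.4 kt
Leg 3: desired track 178.3°; wind correction -3.6° → command heading 174.7°, groundspeed 130.6 kt
Leg 4: desired track 35.8°; wind correction -10.4° → command heading 25.4°, groundspeed 61.4 kt
Leg 5: desired track 65.6°; wind correction -18.9° → command heading 46.7°, groundspeed 70.6 kt
Leg 6: desired track 5.7°; wind correction +0.8° → command heading 6.5°, groundspeed 58.7 kt

Leg 1: heading=105.4°, groundspeed=106.1 kt
Leg 2: heading=21.6°, groundspeed=60.4 kt
Leg 3: heading=174.7°, groundspeed=130.6 kt
Leg 4: heading=25.4°, groundspeed=61.4 kt
Leg 5: heading=46.7°, groundspeed=70.6 kt
Leg 6: heading=6.5°, groundspeed=58.7 kt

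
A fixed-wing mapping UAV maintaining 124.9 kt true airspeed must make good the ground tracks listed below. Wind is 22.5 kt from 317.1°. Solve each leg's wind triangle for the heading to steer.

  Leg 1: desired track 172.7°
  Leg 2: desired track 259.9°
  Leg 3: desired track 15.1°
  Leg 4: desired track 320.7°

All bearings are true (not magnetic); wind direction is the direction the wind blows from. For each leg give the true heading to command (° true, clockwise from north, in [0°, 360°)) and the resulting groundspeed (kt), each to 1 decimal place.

Leg 1: desired track 172.7°; wind correction +6.0° → command heading 178.7°, groundspeed 142.5 kt
Leg 2: desired track 259.9°; wind correction +8.7° → command heading 268.6°, groundspeed 111.3 kt
Leg 3: desired track 15.1°; wind correction -8.8° → command heading 6.3°, groundspeed 111.5 kt
Leg 4: desired track 320.7°; wind correction -0.6° → command heading 320.1°, groundspeed 102.4 kt

Leg 1: heading=178.7°, groundspeed=142.5 kt
Leg 2: heading=268.6°, groundspeed=111.3 kt
Leg 3: heading=6.3°, groundspeed=111.5 kt
Leg 4: heading=320.1°, groundspeed=102.4 kt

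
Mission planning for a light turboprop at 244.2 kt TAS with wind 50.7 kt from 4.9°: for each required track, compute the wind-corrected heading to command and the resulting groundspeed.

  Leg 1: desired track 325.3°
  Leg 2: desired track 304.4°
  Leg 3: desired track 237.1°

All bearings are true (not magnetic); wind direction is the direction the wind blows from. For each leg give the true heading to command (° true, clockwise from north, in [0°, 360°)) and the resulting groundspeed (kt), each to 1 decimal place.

Leg 1: desired track 325.3°; wind correction +7.6° → command heading 332.9°, groundspeed 203.0 kt
Leg 2: desired track 304.4°; wind correction +10.4° → command heading 314.8°, groundspeed 215.2 kt
Leg 3: desired track 237.1°; wind correction +9.4° → command heading 246.5°, groundspeed 272.0 kt

Leg 1: heading=332.9°, groundspeed=203.0 kt
Leg 2: heading=314.8°, groundspeed=215.2 kt
Leg 3: heading=246.5°, groundspeed=272.0 kt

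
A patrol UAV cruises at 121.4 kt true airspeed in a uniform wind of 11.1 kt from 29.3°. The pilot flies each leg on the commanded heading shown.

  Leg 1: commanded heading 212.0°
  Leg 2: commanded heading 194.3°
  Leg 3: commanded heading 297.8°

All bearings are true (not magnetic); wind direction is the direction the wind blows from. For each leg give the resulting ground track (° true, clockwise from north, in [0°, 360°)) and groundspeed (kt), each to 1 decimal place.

Leg 1: track=211.8°, groundspeed=132.5 kt
Leg 2: track=195.5°, groundspeed=132.2 kt
Leg 3: track=292.6°, groundspeed=122.2 kt

Leg 1: heading 212.0°; drift -0.2° → track 211.8°, groundspeed 132.5 kt
Leg 2: heading 194.3°; drift +1.2° → track 195.5°, groundspeed 132.2 kt
Leg 3: heading 297.8°; drift -5.2° → track 292.6°, groundspeed 122.2 kt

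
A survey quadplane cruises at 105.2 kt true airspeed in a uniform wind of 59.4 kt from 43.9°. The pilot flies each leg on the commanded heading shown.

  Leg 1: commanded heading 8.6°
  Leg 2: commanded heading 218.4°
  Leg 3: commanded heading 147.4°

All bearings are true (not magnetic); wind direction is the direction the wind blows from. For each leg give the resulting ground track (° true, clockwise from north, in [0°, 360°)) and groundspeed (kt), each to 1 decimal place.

Leg 1: track=337.4°, groundspeed=66.3 kt
Leg 2: track=220.4°, groundspeed=164.4 kt
Leg 3: track=173.3°, groundspeed=132.3 kt

Leg 1: heading 8.6°; drift -31.2° → track 337.4°, groundspeed 66.3 kt
Leg 2: heading 218.4°; drift +2.0° → track 220.4°, groundspeed 164.4 kt
Leg 3: heading 147.4°; drift +25.9° → track 173.3°, groundspeed 132.3 kt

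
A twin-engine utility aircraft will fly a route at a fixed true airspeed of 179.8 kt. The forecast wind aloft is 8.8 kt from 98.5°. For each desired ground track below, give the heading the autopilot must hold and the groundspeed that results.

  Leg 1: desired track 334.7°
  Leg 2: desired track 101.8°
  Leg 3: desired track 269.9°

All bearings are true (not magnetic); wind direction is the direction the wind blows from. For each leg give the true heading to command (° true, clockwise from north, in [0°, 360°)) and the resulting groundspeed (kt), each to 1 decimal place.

Leg 1: desired track 334.7°; wind correction +2.3° → command heading 337.0°, groundspeed 184.5 kt
Leg 2: desired track 101.8°; wind correction -0.2° → command heading 101.6°, groundspeed 171.0 kt
Leg 3: desired track 269.9°; wind correction -0.4° → command heading 269.5°, groundspeed 188.5 kt

Leg 1: heading=337.0°, groundspeed=184.5 kt
Leg 2: heading=101.6°, groundspeed=171.0 kt
Leg 3: heading=269.5°, groundspeed=188.5 kt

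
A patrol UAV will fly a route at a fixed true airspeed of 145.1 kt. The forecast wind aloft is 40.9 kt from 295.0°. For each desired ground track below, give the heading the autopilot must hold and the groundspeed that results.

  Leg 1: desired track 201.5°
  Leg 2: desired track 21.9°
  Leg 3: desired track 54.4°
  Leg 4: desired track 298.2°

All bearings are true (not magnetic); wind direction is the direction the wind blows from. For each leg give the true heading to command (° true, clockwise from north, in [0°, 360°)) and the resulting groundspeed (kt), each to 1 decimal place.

Leg 1: desired track 201.5°; wind correction +16.3° → command heading 217.8°, groundspeed 141.7 kt
Leg 2: desired track 21.9°; wind correction -16.3° → command heading 5.6°, groundspeed 137.0 kt
Leg 3: desired track 54.4°; wind correction -14.2° → command heading 40.2°, groundspeed 160.7 kt
Leg 4: desired track 298.2°; wind correction -0.9° → command heading 297.3°, groundspeed 104.2 kt

Leg 1: heading=217.8°, groundspeed=141.7 kt
Leg 2: heading=5.6°, groundspeed=137.0 kt
Leg 3: heading=40.2°, groundspeed=160.7 kt
Leg 4: heading=297.3°, groundspeed=104.2 kt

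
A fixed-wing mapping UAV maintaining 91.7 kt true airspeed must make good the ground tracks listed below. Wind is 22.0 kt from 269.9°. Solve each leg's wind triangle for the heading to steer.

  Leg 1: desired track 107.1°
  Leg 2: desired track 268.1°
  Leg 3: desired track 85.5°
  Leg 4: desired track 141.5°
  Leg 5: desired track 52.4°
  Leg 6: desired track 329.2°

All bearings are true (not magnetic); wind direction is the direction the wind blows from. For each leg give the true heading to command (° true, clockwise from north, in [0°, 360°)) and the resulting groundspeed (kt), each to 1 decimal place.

Leg 1: heading=111.2°, groundspeed=112.5 kt
Leg 2: heading=268.5°, groundspeed=69.7 kt
Leg 3: heading=84.4°, groundspeed=113.6 kt
Leg 4: heading=152.3°, groundspeed=103.7 kt
Leg 5: heading=44.0°, groundspeed=108.2 kt
Leg 6: heading=317.3°, groundspeed=78.5 kt

Leg 1: desired track 107.1°; wind correction +4.1° → command heading 111.2°, groundspeed 112.5 kt
Leg 2: desired track 268.1°; wind correction +0.4° → command heading 268.5°, groundspeed 69.7 kt
Leg 3: desired track 85.5°; wind correction -1.1° → command heading 84.4°, groundspeed 113.6 kt
Leg 4: desired track 141.5°; wind correction +10.8° → command heading 152.3°, groundspeed 103.7 kt
Leg 5: desired track 52.4°; wind correction -8.4° → command heading 44.0°, groundspeed 108.2 kt
Leg 6: desired track 329.2°; wind correction -11.9° → command heading 317.3°, groundspeed 78.5 kt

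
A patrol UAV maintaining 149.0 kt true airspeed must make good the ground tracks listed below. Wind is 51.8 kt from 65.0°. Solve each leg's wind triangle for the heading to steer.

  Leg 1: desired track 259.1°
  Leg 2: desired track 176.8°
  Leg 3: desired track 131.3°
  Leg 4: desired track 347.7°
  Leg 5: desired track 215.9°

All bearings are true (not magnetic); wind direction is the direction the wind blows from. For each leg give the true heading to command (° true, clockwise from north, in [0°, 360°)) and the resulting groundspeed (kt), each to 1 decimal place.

Leg 1: heading=264.0°, groundspeed=198.7 kt
Leg 2: heading=158.0°, groundspeed=160.3 kt
Leg 3: heading=112.7°, groundspeed=120.4 kt
Leg 4: heading=7.5°, groundspeed=128.8 kt
Leg 5: heading=206.2°, groundspeed=192.1 kt

Leg 1: desired track 259.1°; wind correction +4.9° → command heading 264.0°, groundspeed 198.7 kt
Leg 2: desired track 176.8°; wind correction -18.8° → command heading 158.0°, groundspeed 160.3 kt
Leg 3: desired track 131.3°; wind correction -18.6° → command heading 112.7°, groundspeed 120.4 kt
Leg 4: desired track 347.7°; wind correction +19.8° → command heading 7.5°, groundspeed 128.8 kt
Leg 5: desired track 215.9°; wind correction -9.7° → command heading 206.2°, groundspeed 192.1 kt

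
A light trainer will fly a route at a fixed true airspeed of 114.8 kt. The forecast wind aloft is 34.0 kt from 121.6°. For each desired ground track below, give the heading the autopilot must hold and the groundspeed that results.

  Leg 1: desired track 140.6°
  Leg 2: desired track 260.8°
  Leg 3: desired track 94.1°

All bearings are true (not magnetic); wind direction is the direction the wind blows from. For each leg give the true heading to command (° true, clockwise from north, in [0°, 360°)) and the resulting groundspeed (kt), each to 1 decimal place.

Leg 1: heading=135.1°, groundspeed=82.1 kt
Leg 2: heading=249.6°, groundspeed=138.4 kt
Leg 3: heading=102.0°, groundspeed=83.6 kt

Leg 1: desired track 140.6°; wind correction -5.5° → command heading 135.1°, groundspeed 82.1 kt
Leg 2: desired track 260.8°; wind correction -11.2° → command heading 249.6°, groundspeed 138.4 kt
Leg 3: desired track 94.1°; wind correction +7.9° → command heading 102.0°, groundspeed 83.6 kt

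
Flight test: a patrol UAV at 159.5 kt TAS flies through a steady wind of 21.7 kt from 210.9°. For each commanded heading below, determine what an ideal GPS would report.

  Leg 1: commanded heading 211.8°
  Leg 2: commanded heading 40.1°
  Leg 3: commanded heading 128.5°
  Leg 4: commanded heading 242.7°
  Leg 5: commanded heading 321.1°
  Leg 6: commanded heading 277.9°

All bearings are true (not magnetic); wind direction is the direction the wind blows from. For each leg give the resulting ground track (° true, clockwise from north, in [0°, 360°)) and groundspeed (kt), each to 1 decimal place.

Leg 1: heading 211.8°; drift +0.1° → track 211.9°, groundspeed 137.8 kt
Leg 2: heading 40.1°; drift -1.1° → track 39.0°, groundspeed 181.0 kt
Leg 3: heading 128.5°; drift -7.8° → track 120.7°, groundspeed 158.1 kt
Leg 4: heading 242.7°; drift +4.6° → track 247.3°, groundspeed 141.5 kt
Leg 5: heading 321.1°; drift +7.0° → track 328.1°, groundspeed 168.2 kt
Leg 6: heading 277.9°; drift +7.5° → track 285.4°, groundspeed 152.3 kt

Leg 1: track=211.9°, groundspeed=137.8 kt
Leg 2: track=39.0°, groundspeed=181.0 kt
Leg 3: track=120.7°, groundspeed=158.1 kt
Leg 4: track=247.3°, groundspeed=141.5 kt
Leg 5: track=328.1°, groundspeed=168.2 kt
Leg 6: track=285.4°, groundspeed=152.3 kt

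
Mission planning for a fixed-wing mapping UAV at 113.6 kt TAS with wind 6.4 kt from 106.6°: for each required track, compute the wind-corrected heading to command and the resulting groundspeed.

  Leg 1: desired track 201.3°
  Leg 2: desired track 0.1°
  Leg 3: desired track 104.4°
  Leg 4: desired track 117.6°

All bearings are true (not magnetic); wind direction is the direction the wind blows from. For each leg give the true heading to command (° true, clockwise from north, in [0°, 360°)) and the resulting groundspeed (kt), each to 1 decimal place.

Leg 1: desired track 201.3°; wind correction -3.2° → command heading 198.1°, groundspeed 113.9 kt
Leg 2: desired track 0.1°; wind correction +3.1° → command heading 3.2°, groundspeed 115.3 kt
Leg 3: desired track 104.4°; wind correction +0.1° → command heading 104.5°, groundspeed 107.2 kt
Leg 4: desired track 117.6°; wind correction -0.6° → command heading 117.0°, groundspeed 107.3 kt

Leg 1: heading=198.1°, groundspeed=113.9 kt
Leg 2: heading=3.2°, groundspeed=115.3 kt
Leg 3: heading=104.5°, groundspeed=107.2 kt
Leg 4: heading=117.0°, groundspeed=107.3 kt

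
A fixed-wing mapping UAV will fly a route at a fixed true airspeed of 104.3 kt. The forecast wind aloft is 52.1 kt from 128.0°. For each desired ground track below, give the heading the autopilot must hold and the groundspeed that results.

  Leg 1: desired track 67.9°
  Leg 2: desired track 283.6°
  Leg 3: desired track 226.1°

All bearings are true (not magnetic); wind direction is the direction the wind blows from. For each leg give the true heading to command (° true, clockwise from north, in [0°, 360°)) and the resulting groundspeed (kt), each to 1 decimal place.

Leg 1: desired track 67.9°; wind correction +25.7° → command heading 93.6°, groundspeed 68.0 kt
Leg 2: desired track 283.6°; wind correction -11.9° → command heading 271.7°, groundspeed 149.5 kt
Leg 3: desired track 226.1°; wind correction -29.6° → command heading 196.5°, groundspeed 98.0 kt

Leg 1: heading=93.6°, groundspeed=68.0 kt
Leg 2: heading=271.7°, groundspeed=149.5 kt
Leg 3: heading=196.5°, groundspeed=98.0 kt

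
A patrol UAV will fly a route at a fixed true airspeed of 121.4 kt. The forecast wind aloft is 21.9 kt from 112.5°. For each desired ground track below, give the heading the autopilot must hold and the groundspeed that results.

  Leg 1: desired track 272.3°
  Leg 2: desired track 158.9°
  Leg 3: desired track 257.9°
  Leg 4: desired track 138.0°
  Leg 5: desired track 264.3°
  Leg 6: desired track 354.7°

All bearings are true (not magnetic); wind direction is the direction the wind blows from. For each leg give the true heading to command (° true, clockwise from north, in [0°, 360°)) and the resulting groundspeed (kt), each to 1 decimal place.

Leg 1: heading=268.7°, groundspeed=141.7 kt
Leg 2: heading=151.4°, groundspeed=105.3 kt
Leg 3: heading=252.0°, groundspeed=138.8 kt
Leg 4: heading=133.5°, groundspeed=101.3 kt
Leg 5: heading=259.4°, groundspeed=140.3 kt
Leg 6: heading=3.9°, groundspeed=130.1 kt

Leg 1: desired track 272.3°; wind correction -3.6° → command heading 268.7°, groundspeed 141.7 kt
Leg 2: desired track 158.9°; wind correction -7.5° → command heading 151.4°, groundspeed 105.3 kt
Leg 3: desired track 257.9°; wind correction -5.9° → command heading 252.0°, groundspeed 138.8 kt
Leg 4: desired track 138.0°; wind correction -4.5° → command heading 133.5°, groundspeed 101.3 kt
Leg 5: desired track 264.3°; wind correction -4.9° → command heading 259.4°, groundspeed 140.3 kt
Leg 6: desired track 354.7°; wind correction +9.2° → command heading 3.9°, groundspeed 130.1 kt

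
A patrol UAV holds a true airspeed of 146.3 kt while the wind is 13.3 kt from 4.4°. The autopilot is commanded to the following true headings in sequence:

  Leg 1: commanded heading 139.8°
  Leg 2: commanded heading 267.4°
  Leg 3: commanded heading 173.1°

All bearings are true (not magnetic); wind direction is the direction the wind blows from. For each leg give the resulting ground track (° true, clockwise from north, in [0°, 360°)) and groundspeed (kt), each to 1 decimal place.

Leg 1: heading 139.8°; drift +3.4° → track 143.2°, groundspeed 156.0 kt
Leg 2: heading 267.4°; drift -5.1° → track 262.3°, groundspeed 148.5 kt
Leg 3: heading 173.1°; drift +0.9° → track 174.0°, groundspeed 159.4 kt

Leg 1: track=143.2°, groundspeed=156.0 kt
Leg 2: track=262.3°, groundspeed=148.5 kt
Leg 3: track=174.0°, groundspeed=159.4 kt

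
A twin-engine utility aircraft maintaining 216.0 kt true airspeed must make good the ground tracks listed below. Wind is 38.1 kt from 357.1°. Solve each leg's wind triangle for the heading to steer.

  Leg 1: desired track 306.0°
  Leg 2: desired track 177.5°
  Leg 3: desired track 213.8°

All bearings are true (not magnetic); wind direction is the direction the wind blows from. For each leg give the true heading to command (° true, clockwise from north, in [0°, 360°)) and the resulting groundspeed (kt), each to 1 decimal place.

Leg 1: desired track 306.0°; wind correction +7.9° → command heading 313.9°, groundspeed 190.0 kt
Leg 2: desired track 177.5°; wind correction +0.1° → command heading 177.6°, groundspeed 254.1 kt
Leg 3: desired track 213.8°; wind correction +6.1° → command heading 219.9°, groundspeed 245.3 kt

Leg 1: heading=313.9°, groundspeed=190.0 kt
Leg 2: heading=177.6°, groundspeed=254.1 kt
Leg 3: heading=219.9°, groundspeed=245.3 kt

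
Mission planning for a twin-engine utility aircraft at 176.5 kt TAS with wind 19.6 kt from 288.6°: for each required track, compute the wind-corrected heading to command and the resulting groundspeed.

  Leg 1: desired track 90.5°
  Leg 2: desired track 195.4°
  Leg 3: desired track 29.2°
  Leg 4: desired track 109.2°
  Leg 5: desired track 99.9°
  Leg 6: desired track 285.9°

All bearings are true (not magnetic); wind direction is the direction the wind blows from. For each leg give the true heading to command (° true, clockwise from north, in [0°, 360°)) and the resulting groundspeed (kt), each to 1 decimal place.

Leg 1: desired track 90.5°; wind correction -2.0° → command heading 88.5°, groundspeed 195.0 kt
Leg 2: desired track 195.4°; wind correction +6.4° → command heading 201.8°, groundspeed 176.5 kt
Leg 3: desired track 29.2°; wind correction -6.3° → command heading 22.9°, groundspeed 179.1 kt
Leg 4: desired track 109.2°; wind correction +0.1° → command heading 109.3°, groundspeed 196.1 kt
Leg 5: desired track 99.9°; wind correction -1.0° → command heading 98.9°, groundspeed 195.8 kt
Leg 6: desired track 285.9°; wind correction +0.3° → command heading 286.2°, groundspeed 156.9 kt

Leg 1: heading=88.5°, groundspeed=195.0 kt
Leg 2: heading=201.8°, groundspeed=176.5 kt
Leg 3: heading=22.9°, groundspeed=179.1 kt
Leg 4: heading=109.3°, groundspeed=196.1 kt
Leg 5: heading=98.9°, groundspeed=195.8 kt
Leg 6: heading=286.2°, groundspeed=156.9 kt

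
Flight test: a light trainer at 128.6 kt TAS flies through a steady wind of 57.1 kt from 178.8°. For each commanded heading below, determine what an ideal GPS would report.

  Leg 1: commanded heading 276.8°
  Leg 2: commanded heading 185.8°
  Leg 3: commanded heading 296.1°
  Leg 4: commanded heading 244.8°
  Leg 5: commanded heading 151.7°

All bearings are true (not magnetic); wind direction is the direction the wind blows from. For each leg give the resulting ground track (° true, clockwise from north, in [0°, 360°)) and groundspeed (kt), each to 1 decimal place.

Leg 1: track=299.3°, groundspeed=147.8 kt
Leg 2: track=191.3°, groundspeed=72.3 kt
Leg 3: track=314.2°, groundspeed=162.9 kt
Leg 4: track=271.1°, groundspeed=117.6 kt
Leg 5: track=133.2°, groundspeed=82.0 kt

Leg 1: heading 276.8°; drift +22.5° → track 299.3°, groundspeed 147.8 kt
Leg 2: heading 185.8°; drift +5.5° → track 191.3°, groundspeed 72.3 kt
Leg 3: heading 296.1°; drift +18.1° → track 314.2°, groundspeed 162.9 kt
Leg 4: heading 244.8°; drift +26.3° → track 271.1°, groundspeed 117.6 kt
Leg 5: heading 151.7°; drift -18.5° → track 133.2°, groundspeed 82.0 kt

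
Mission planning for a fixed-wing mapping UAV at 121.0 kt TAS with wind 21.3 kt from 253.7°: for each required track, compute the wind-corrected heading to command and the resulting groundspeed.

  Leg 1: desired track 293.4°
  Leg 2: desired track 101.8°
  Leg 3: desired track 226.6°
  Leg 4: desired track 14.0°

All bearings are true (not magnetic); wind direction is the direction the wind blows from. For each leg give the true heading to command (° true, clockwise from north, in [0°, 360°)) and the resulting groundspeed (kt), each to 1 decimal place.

Leg 1: heading=286.9°, groundspeed=103.8 kt
Leg 2: heading=106.6°, groundspeed=139.4 kt
Leg 3: heading=231.2°, groundspeed=101.6 kt
Leg 4: heading=5.3°, groundspeed=130.3 kt

Leg 1: desired track 293.4°; wind correction -6.5° → command heading 286.9°, groundspeed 103.8 kt
Leg 2: desired track 101.8°; wind correction +4.8° → command heading 106.6°, groundspeed 139.4 kt
Leg 3: desired track 226.6°; wind correction +4.6° → command heading 231.2°, groundspeed 101.6 kt
Leg 4: desired track 14.0°; wind correction -8.7° → command heading 5.3°, groundspeed 130.3 kt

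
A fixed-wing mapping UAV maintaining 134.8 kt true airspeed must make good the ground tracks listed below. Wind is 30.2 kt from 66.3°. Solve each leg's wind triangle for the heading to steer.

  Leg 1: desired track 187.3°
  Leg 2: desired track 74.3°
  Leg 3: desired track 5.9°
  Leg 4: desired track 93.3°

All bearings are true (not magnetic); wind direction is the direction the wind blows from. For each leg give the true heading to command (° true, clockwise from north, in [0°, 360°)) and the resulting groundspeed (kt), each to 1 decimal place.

Leg 1: desired track 187.3°; wind correction -11.1° → command heading 176.2°, groundspeed 147.8 kt
Leg 2: desired track 74.3°; wind correction -1.8° → command heading 72.5°, groundspeed 104.8 kt
Leg 3: desired track 5.9°; wind correction +11.2° → command heading 17.1°, groundspeed 117.3 kt
Leg 4: desired track 93.3°; wind correction -5.8° → command heading 87.5°, groundspeed 107.2 kt

Leg 1: heading=176.2°, groundspeed=147.8 kt
Leg 2: heading=72.5°, groundspeed=104.8 kt
Leg 3: heading=17.1°, groundspeed=117.3 kt
Leg 4: heading=87.5°, groundspeed=107.2 kt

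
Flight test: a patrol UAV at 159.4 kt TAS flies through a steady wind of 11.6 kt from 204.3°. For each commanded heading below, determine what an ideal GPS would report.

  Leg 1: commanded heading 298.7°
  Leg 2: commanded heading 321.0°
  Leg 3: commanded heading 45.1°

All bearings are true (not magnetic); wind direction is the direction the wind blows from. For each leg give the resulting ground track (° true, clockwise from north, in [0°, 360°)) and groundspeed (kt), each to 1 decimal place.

Leg 1: track=302.8°, groundspeed=160.7 kt
Leg 2: track=324.6°, groundspeed=164.9 kt
Leg 3: track=43.7°, groundspeed=170.3 kt

Leg 1: heading 298.7°; drift +4.1° → track 302.8°, groundspeed 160.7 kt
Leg 2: heading 321.0°; drift +3.6° → track 324.6°, groundspeed 164.9 kt
Leg 3: heading 45.1°; drift -1.4° → track 43.7°, groundspeed 170.3 kt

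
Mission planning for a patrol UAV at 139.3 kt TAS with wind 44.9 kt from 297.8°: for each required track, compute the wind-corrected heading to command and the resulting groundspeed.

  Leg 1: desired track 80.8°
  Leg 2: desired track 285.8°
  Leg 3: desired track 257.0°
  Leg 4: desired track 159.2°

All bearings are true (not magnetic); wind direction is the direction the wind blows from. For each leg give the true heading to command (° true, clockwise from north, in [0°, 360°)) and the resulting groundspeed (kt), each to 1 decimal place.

Leg 1: heading=69.6°, groundspeed=172.5 kt
Leg 2: heading=289.6°, groundspeed=95.1 kt
Leg 3: heading=269.2°, groundspeed=102.2 kt
Leg 4: heading=171.5°, groundspeed=169.8 kt

Leg 1: desired track 80.8°; wind correction -11.2° → command heading 69.6°, groundspeed 172.5 kt
Leg 2: desired track 285.8°; wind correction +3.8° → command heading 289.6°, groundspeed 95.1 kt
Leg 3: desired track 257.0°; wind correction +12.2° → command heading 269.2°, groundspeed 102.2 kt
Leg 4: desired track 159.2°; wind correction +12.3° → command heading 171.5°, groundspeed 169.8 kt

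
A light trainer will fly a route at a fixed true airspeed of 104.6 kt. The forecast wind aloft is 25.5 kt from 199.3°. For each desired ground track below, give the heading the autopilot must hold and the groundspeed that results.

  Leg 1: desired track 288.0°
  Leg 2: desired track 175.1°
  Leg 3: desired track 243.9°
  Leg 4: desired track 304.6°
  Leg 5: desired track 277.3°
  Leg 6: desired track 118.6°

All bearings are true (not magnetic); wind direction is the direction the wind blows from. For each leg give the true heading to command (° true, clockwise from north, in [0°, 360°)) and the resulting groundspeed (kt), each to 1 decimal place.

Leg 1: desired track 288.0°; wind correction -14.1° → command heading 273.9°, groundspeed 100.9 kt
Leg 2: desired track 175.1°; wind correction +5.7° → command heading 180.8°, groundspeed 80.8 kt
Leg 3: desired track 243.9°; wind correction -9.9° → command heading 234.0°, groundspeed 84.9 kt
Leg 4: desired track 304.6°; wind correction -13.6° → command heading 291.0°, groundspeed 108.4 kt
Leg 5: desired track 277.3°; wind correction -13.8° → command heading 263.5°, groundspeed 96.3 kt
Leg 6: desired track 118.6°; wind correction +13.9° → command heading 132.5°, groundspeed 97.4 kt

Leg 1: heading=273.9°, groundspeed=100.9 kt
Leg 2: heading=180.8°, groundspeed=80.8 kt
Leg 3: heading=234.0°, groundspeed=84.9 kt
Leg 4: heading=291.0°, groundspeed=108.4 kt
Leg 5: heading=263.5°, groundspeed=96.3 kt
Leg 6: heading=132.5°, groundspeed=97.4 kt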